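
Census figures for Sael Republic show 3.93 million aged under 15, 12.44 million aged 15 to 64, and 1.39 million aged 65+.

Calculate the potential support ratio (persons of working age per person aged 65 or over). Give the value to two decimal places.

Potential support ratio = 12.44 / 1.39 = 8.95

Potential support ratio: 8.95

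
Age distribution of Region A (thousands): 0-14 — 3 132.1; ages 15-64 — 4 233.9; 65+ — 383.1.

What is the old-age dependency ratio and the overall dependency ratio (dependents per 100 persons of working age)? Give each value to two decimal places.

Old-age dependency ratio = 383.1 / 4 233.9 × 100 = 9.05
Total dependency ratio = (3 132.1 + 383.1) / 4 233.9 × 100 = 3 515.2 / 4 233.9 × 100 = 83.03

Old-age dependency ratio: 9.05
Total dependency ratio: 83.03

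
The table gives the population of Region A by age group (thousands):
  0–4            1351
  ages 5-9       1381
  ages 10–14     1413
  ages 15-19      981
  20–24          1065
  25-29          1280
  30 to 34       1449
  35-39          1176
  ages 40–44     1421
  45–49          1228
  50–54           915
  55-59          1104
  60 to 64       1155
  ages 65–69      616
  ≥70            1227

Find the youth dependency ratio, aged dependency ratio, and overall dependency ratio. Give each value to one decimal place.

0–14: 1351 + 1381 + 1413 = 4145
15–64: 981 + 1065 + 1280 + 1449 + 1176 + 1421 + 1228 + 915 + 1104 + 1155 = 11774
65+: 616 + 1227 = 1843
Youth dependency ratio = 4145 / 11774 × 100 = 35.2
Old-age dependency ratio = 1843 / 11774 × 100 = 15.7
Total dependency ratio = (4145 + 1843) / 11774 × 100 = 5988 / 11774 × 100 = 50.9

Youth dependency ratio: 35.2
Old-age dependency ratio: 15.7
Total dependency ratio: 50.9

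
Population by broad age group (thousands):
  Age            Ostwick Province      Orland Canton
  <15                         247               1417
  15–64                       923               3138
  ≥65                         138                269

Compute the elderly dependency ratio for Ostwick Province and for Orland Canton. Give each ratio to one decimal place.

Ostwick Province: 138 / 923 × 100 = 15.0
Orland Canton: 269 / 3138 × 100 = 8.6

Ostwick Province: 15.0
Orland Canton: 8.6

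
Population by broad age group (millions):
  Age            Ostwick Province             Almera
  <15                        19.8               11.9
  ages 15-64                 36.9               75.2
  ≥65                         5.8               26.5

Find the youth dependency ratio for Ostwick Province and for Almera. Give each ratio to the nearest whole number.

Ostwick Province: 54
Almera: 16

Ostwick Province: 19.8 / 36.9 × 100 = 54
Almera: 11.9 / 75.2 × 100 = 16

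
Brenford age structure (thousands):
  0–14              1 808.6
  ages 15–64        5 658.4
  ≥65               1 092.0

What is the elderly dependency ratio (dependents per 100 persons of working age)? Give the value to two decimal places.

Old-age dependency ratio: 19.30

Old-age dependency ratio = 1 092.0 / 5 658.4 × 100 = 19.30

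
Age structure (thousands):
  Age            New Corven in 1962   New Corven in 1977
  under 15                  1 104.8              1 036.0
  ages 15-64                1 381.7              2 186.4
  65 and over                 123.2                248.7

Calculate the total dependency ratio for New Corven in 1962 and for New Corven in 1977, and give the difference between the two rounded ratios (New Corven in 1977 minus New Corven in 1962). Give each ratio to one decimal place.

New Corven in 1962: (1 104.8 + 123.2) / 1 381.7 × 100 = 1 228.0 / 1 381.7 × 100 = 88.9
New Corven in 1977: (1 036.0 + 248.7) / 2 186.4 × 100 = 1 284.7 / 2 186.4 × 100 = 58.8

New Corven in 1962: 88.9
New Corven in 1977: 58.8
Difference: -30.1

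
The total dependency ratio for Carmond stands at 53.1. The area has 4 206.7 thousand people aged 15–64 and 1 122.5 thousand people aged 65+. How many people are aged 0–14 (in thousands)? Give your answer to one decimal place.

Total dependency ratio = (youth + elderly) / working-age × 100
53.1 = (Y + 1 122.5) / 4 206.7 × 100
⇒ 1 111.3

Aged 0–14: 1 111.3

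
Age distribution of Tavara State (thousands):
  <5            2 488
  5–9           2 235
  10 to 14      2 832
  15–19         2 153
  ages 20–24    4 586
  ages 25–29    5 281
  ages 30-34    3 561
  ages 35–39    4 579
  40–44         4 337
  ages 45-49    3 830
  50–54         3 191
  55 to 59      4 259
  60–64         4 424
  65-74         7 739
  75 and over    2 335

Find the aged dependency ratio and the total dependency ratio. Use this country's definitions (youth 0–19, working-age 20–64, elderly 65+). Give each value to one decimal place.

Old-age dependency ratio: 26.5
Total dependency ratio: 52.0

0–19: 2 488 + 2 235 + 2 832 + 2 153 = 9 708
20–64: 4 586 + 5 281 + 3 561 + 4 579 + 4 337 + 3 830 + 3 191 + 4 259 + 4 424 = 38 048
65+: 7 739 + 2 335 = 10 074
Old-age dependency ratio = 10 074 / 38 048 × 100 = 26.5
Total dependency ratio = (9 708 + 10 074) / 38 048 × 100 = 19 782 / 38 048 × 100 = 52.0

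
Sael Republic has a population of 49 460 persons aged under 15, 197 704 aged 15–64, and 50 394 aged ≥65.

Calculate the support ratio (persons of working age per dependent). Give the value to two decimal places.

Support ratio: 1.98

Support ratio = 197 704 / (49 460 + 50 394) = 197 704 / 99 854 = 1.98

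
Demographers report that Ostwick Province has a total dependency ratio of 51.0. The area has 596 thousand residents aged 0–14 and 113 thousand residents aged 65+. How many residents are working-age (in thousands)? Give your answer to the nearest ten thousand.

Working-age: 1,390

Total dependency ratio = (youth + elderly) / working-age × 100
51.0 = (596 + 113) / W × 100
⇒ 1,390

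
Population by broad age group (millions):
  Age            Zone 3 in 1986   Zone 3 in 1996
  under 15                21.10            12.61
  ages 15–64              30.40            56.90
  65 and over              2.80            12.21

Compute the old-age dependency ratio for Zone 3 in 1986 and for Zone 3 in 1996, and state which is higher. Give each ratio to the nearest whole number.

Zone 3 in 1986: 2.80 / 30.40 × 100 = 9
Zone 3 in 1996: 12.21 / 56.90 × 100 = 21

Zone 3 in 1986: 9
Zone 3 in 1996: 21
Higher: Zone 3 in 1996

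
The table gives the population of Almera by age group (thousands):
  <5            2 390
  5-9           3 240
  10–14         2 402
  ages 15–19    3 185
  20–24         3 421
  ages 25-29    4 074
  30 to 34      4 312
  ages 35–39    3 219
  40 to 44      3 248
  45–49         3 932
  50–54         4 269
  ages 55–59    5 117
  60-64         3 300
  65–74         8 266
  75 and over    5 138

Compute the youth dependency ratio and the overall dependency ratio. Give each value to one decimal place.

0–14: 2 390 + 3 240 + 2 402 = 8 032
15–64: 3 185 + 3 421 + 4 074 + 4 312 + 3 219 + 3 248 + 3 932 + 4 269 + 5 117 + 3 300 = 38 077
65+: 8 266 + 5 138 = 13 404
Youth dependency ratio = 8 032 / 38 077 × 100 = 21.1
Total dependency ratio = (8 032 + 13 404) / 38 077 × 100 = 21 436 / 38 077 × 100 = 56.3

Youth dependency ratio: 21.1
Total dependency ratio: 56.3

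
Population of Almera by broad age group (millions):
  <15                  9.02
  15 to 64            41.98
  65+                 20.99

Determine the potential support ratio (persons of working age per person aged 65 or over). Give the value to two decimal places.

Potential support ratio: 2.00

Potential support ratio = 41.98 / 20.99 = 2.00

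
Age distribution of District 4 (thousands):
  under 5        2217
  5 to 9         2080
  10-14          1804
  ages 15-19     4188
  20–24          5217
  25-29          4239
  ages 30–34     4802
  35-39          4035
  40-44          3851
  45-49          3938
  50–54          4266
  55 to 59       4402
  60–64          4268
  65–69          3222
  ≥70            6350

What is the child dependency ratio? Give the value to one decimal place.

Youth dependency ratio: 14.1

0–14: 2217 + 2080 + 1804 = 6101
15–64: 4188 + 5217 + 4239 + 4802 + 4035 + 3851 + 3938 + 4266 + 4402 + 4268 = 43206
65+: 3222 + 6350 = 9572
Youth dependency ratio = 6101 / 43206 × 100 = 14.1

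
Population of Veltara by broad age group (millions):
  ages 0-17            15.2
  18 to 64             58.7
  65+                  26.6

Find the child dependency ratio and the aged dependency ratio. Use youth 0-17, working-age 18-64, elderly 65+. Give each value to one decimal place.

Youth dependency ratio = 15.2 / 58.7 × 100 = 25.9
Old-age dependency ratio = 26.6 / 58.7 × 100 = 45.3

Youth dependency ratio: 25.9
Old-age dependency ratio: 45.3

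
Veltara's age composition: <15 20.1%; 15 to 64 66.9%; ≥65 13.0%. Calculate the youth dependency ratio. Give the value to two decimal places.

Youth dependency ratio = 20.1 / 66.9 × 100 = 30.04

Youth dependency ratio: 30.04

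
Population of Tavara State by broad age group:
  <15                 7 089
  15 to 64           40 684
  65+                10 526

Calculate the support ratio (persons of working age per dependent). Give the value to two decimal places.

Support ratio: 2.31

Support ratio = 40 684 / (7 089 + 10 526) = 40 684 / 17 615 = 2.31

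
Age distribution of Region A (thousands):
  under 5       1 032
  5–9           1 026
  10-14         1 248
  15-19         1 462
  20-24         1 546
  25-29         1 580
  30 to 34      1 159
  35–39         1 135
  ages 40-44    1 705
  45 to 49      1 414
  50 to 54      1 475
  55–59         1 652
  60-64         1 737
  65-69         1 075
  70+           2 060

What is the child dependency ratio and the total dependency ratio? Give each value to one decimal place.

0–14: 1 032 + 1 026 + 1 248 = 3 306
15–64: 1 462 + 1 546 + 1 580 + 1 159 + 1 135 + 1 705 + 1 414 + 1 475 + 1 652 + 1 737 = 14 865
65+: 1 075 + 2 060 = 3 135
Youth dependency ratio = 3 306 / 14 865 × 100 = 22.2
Total dependency ratio = (3 306 + 3 135) / 14 865 × 100 = 6 441 / 14 865 × 100 = 43.3

Youth dependency ratio: 22.2
Total dependency ratio: 43.3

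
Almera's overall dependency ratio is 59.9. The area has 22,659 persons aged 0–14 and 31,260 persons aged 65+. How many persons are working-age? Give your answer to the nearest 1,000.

Total dependency ratio = (youth + elderly) / working-age × 100
59.9 = (22,659 + 31,260) / W × 100
⇒ 90,000

Working-age: 90,000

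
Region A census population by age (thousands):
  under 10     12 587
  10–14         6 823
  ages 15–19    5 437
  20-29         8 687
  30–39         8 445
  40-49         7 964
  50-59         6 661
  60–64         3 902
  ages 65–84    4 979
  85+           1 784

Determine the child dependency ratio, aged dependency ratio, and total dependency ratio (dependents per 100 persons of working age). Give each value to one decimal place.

0–14: 12 587 + 6 823 = 19 410
15–64: 5 437 + 8 687 + 8 445 + 7 964 + 6 661 + 3 902 = 41 096
65+: 4 979 + 1 784 = 6 763
Youth dependency ratio = 19 410 / 41 096 × 100 = 47.2
Old-age dependency ratio = 6 763 / 41 096 × 100 = 16.5
Total dependency ratio = (19 410 + 6 763) / 41 096 × 100 = 26 173 / 41 096 × 100 = 63.7

Youth dependency ratio: 47.2
Old-age dependency ratio: 16.5
Total dependency ratio: 63.7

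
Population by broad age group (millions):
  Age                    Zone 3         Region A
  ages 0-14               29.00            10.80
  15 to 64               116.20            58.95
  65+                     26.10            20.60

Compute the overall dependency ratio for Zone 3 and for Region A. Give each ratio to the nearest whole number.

Zone 3: 47
Region A: 53

Zone 3: (29.00 + 26.10) / 116.20 × 100 = 55.10 / 116.20 × 100 = 47
Region A: (10.80 + 20.60) / 58.95 × 100 = 31.40 / 58.95 × 100 = 53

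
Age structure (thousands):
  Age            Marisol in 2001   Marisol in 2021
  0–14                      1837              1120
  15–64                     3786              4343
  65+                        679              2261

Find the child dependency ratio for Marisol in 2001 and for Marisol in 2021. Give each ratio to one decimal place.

Marisol in 2001: 48.5
Marisol in 2021: 25.8

Marisol in 2001: 1837 / 3786 × 100 = 48.5
Marisol in 2021: 1120 / 4343 × 100 = 25.8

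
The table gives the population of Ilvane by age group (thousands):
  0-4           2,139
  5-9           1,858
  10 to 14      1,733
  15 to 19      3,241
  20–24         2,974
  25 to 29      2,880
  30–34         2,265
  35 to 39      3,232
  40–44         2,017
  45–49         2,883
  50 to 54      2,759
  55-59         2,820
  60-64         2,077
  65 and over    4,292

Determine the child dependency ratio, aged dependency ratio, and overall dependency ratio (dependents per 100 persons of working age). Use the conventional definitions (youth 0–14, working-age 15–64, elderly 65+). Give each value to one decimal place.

0–14: 2,139 + 1,858 + 1,733 = 5,730
15–64: 3,241 + 2,974 + 2,880 + 2,265 + 3,232 + 2,017 + 2,883 + 2,759 + 2,820 + 2,077 = 27,148
65+: 4,292
Youth dependency ratio = 5,730 / 27,148 × 100 = 21.1
Old-age dependency ratio = 4,292 / 27,148 × 100 = 15.8
Total dependency ratio = (5,730 + 4,292) / 27,148 × 100 = 10,022 / 27,148 × 100 = 36.9

Youth dependency ratio: 21.1
Old-age dependency ratio: 15.8
Total dependency ratio: 36.9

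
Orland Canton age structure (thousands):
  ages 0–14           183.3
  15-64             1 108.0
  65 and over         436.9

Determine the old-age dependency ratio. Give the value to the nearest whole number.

Old-age dependency ratio = 436.9 / 1 108.0 × 100 = 39

Old-age dependency ratio: 39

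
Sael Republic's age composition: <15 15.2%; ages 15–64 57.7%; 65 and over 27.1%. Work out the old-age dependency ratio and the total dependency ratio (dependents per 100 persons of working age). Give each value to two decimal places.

Old-age dependency ratio = 27.1 / 57.7 × 100 = 46.97
Total dependency ratio = (15.2 + 27.1) / 57.7 × 100 = 42.3 / 57.7 × 100 = 73.31

Old-age dependency ratio: 46.97
Total dependency ratio: 73.31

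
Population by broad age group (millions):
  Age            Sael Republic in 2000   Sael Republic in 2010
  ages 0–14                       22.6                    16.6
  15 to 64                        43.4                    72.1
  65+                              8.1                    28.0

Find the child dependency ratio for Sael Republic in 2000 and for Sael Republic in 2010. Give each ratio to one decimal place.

Sael Republic in 2000: 52.1
Sael Republic in 2010: 23.0

Sael Republic in 2000: 22.6 / 43.4 × 100 = 52.1
Sael Republic in 2010: 16.6 / 72.1 × 100 = 23.0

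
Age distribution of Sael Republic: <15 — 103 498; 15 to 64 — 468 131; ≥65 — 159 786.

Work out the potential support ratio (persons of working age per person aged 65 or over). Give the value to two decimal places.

Potential support ratio: 2.93

Potential support ratio = 468 131 / 159 786 = 2.93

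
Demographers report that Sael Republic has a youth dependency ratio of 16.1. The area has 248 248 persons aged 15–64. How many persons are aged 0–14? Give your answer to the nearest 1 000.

Youth dependency ratio = youth / working-age × 100
16.1 = Y / 248 248 × 100
⇒ 40 000

Aged 0–14: 40 000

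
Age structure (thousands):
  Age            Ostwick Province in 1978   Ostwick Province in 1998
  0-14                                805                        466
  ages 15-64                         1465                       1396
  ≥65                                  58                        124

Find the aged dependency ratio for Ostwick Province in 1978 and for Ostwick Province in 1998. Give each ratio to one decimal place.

Ostwick Province in 1978: 58 / 1465 × 100 = 4.0
Ostwick Province in 1998: 124 / 1396 × 100 = 8.9

Ostwick Province in 1978: 4.0
Ostwick Province in 1998: 8.9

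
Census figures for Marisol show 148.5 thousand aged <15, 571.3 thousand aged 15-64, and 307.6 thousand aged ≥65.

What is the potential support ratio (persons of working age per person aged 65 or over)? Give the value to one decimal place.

Potential support ratio: 1.9

Potential support ratio = 571.3 / 307.6 = 1.9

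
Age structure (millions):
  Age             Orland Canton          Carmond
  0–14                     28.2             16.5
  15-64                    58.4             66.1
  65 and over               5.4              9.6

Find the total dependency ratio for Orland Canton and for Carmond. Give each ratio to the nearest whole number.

Orland Canton: 58
Carmond: 39

Orland Canton: (28.2 + 5.4) / 58.4 × 100 = 33.6 / 58.4 × 100 = 58
Carmond: (16.5 + 9.6) / 66.1 × 100 = 26.1 / 66.1 × 100 = 39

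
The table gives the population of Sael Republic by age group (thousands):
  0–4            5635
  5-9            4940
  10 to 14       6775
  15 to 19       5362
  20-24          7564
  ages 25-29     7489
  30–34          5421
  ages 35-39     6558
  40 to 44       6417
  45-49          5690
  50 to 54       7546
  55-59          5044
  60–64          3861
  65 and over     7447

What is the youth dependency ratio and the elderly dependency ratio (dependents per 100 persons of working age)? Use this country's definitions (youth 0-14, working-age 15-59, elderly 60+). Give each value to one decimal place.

0–14: 5635 + 4940 + 6775 = 17350
15–59: 5362 + 7564 + 7489 + 5421 + 6558 + 6417 + 5690 + 7546 + 5044 = 57091
60+: 3861 + 7447 = 11308
Youth dependency ratio = 17350 / 57091 × 100 = 30.4
Old-age dependency ratio = 11308 / 57091 × 100 = 19.8

Youth dependency ratio: 30.4
Old-age dependency ratio: 19.8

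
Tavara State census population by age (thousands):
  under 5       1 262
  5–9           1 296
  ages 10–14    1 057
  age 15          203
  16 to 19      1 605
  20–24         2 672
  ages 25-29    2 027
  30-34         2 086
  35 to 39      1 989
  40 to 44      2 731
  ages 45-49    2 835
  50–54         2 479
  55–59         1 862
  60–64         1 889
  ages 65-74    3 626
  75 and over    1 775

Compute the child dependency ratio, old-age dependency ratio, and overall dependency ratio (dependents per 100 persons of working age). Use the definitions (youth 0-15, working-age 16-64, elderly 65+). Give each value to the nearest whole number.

0–15: 1 262 + 1 296 + 1 057 + 203 = 3 818
16–64: 1 605 + 2 672 + 2 027 + 2 086 + 1 989 + 2 731 + 2 835 + 2 479 + 1 862 + 1 889 = 22 175
65+: 3 626 + 1 775 = 5 401
Youth dependency ratio = 3 818 / 22 175 × 100 = 17
Old-age dependency ratio = 5 401 / 22 175 × 100 = 24
Total dependency ratio = (3 818 + 5 401) / 22 175 × 100 = 9 219 / 22 175 × 100 = 42

Youth dependency ratio: 17
Old-age dependency ratio: 24
Total dependency ratio: 42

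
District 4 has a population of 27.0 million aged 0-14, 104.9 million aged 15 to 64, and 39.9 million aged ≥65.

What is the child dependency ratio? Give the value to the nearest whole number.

Youth dependency ratio: 26

Youth dependency ratio = 27.0 / 104.9 × 100 = 26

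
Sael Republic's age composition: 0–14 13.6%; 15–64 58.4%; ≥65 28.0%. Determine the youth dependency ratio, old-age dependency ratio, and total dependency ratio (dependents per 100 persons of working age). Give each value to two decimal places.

Youth dependency ratio: 23.29
Old-age dependency ratio: 47.95
Total dependency ratio: 71.23

Youth dependency ratio = 13.6 / 58.4 × 100 = 23.29
Old-age dependency ratio = 28.0 / 58.4 × 100 = 47.95
Total dependency ratio = (13.6 + 28.0) / 58.4 × 100 = 41.6 / 58.4 × 100 = 71.23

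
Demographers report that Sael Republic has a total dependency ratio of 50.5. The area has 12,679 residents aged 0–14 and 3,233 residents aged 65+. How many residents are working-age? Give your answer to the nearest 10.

Working-age: 31,510

Total dependency ratio = (youth + elderly) / working-age × 100
50.5 = (12,679 + 3,233) / W × 100
⇒ 31,510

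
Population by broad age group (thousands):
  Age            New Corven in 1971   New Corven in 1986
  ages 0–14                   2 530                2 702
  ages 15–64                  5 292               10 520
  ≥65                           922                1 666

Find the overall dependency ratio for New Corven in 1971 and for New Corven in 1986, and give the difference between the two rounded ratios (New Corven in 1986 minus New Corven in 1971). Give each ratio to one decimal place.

New Corven in 1971: 65.2
New Corven in 1986: 41.5
Difference: -23.7

New Corven in 1971: (2 530 + 922) / 5 292 × 100 = 3 452 / 5 292 × 100 = 65.2
New Corven in 1986: (2 702 + 1 666) / 10 520 × 100 = 4 368 / 10 520 × 100 = 41.5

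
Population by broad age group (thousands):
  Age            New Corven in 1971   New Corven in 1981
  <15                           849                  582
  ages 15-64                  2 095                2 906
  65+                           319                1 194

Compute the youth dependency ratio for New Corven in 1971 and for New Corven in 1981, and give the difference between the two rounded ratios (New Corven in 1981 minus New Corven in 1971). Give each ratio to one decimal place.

New Corven in 1971: 40.5
New Corven in 1981: 20.0
Difference: -20.5

New Corven in 1971: 849 / 2 095 × 100 = 40.5
New Corven in 1981: 582 / 2 906 × 100 = 20.0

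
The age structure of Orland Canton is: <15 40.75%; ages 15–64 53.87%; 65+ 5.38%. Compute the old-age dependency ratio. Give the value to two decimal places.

Old-age dependency ratio = 5.38 / 53.87 × 100 = 9.99

Old-age dependency ratio: 9.99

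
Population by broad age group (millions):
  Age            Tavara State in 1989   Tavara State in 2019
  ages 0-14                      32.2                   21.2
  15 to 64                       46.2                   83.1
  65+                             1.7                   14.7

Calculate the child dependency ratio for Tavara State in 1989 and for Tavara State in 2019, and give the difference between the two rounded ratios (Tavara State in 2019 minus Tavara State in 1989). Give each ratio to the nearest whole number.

Tavara State in 1989: 32.2 / 46.2 × 100 = 70
Tavara State in 2019: 21.2 / 83.1 × 100 = 26

Tavara State in 1989: 70
Tavara State in 2019: 26
Difference: -44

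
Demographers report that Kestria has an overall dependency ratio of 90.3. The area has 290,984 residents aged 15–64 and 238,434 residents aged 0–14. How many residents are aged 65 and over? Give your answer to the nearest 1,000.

Total dependency ratio = (youth + elderly) / working-age × 100
90.3 = (238,434 + E) / 290,984 × 100
⇒ 24,000

Aged 65 and over: 24,000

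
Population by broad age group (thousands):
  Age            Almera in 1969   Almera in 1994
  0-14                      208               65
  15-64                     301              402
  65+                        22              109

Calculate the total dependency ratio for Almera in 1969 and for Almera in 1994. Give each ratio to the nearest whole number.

Almera in 1969: (208 + 22) / 301 × 100 = 230 / 301 × 100 = 76
Almera in 1994: (65 + 109) / 402 × 100 = 174 / 402 × 100 = 43

Almera in 1969: 76
Almera in 1994: 43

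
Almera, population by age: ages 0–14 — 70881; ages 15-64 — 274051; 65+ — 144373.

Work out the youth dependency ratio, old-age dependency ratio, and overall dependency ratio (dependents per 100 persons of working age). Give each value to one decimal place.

Youth dependency ratio = 70881 / 274051 × 100 = 25.9
Old-age dependency ratio = 144373 / 274051 × 100 = 52.7
Total dependency ratio = (70881 + 144373) / 274051 × 100 = 215254 / 274051 × 100 = 78.5

Youth dependency ratio: 25.9
Old-age dependency ratio: 52.7
Total dependency ratio: 78.5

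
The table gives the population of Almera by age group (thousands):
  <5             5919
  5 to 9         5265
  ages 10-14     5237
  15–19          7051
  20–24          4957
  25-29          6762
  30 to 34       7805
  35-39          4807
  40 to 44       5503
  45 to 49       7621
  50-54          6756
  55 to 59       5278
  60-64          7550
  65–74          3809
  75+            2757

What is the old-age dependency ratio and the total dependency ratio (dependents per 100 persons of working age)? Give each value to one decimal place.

0–14: 5919 + 5265 + 5237 = 16421
15–64: 7051 + 4957 + 6762 + 7805 + 4807 + 5503 + 7621 + 6756 + 5278 + 7550 = 64090
65+: 3809 + 2757 = 6566
Old-age dependency ratio = 6566 / 64090 × 100 = 10.2
Total dependency ratio = (16421 + 6566) / 64090 × 100 = 22987 / 64090 × 100 = 35.9

Old-age dependency ratio: 10.2
Total dependency ratio: 35.9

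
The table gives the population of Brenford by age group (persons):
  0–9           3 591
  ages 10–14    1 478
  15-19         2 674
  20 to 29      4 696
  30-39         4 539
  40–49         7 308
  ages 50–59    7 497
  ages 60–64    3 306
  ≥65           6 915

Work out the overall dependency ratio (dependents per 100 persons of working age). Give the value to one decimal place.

Total dependency ratio: 39.9

0–14: 3 591 + 1 478 = 5 069
15–64: 2 674 + 4 696 + 4 539 + 7 308 + 7 497 + 3 306 = 30 020
65+: 6 915
Total dependency ratio = (5 069 + 6 915) / 30 020 × 100 = 11 984 / 30 020 × 100 = 39.9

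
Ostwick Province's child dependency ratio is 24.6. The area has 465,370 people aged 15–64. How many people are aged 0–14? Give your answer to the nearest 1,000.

Youth dependency ratio = youth / working-age × 100
24.6 = Y / 465,370 × 100
⇒ 114,000

Aged 0–14: 114,000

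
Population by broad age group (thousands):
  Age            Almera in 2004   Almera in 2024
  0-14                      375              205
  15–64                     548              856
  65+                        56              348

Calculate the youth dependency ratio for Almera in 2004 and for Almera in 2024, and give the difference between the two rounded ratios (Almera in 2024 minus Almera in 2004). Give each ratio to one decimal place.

Almera in 2004: 375 / 548 × 100 = 68.4
Almera in 2024: 205 / 856 × 100 = 23.9

Almera in 2004: 68.4
Almera in 2024: 23.9
Difference: -44.5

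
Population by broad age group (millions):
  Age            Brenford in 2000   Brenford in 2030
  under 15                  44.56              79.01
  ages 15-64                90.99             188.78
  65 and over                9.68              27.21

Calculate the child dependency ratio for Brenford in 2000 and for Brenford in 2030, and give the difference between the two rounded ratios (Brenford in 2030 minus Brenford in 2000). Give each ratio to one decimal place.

Brenford in 2000: 49.0
Brenford in 2030: 41.9
Difference: -7.1

Brenford in 2000: 44.56 / 90.99 × 100 = 49.0
Brenford in 2030: 79.01 / 188.78 × 100 = 41.9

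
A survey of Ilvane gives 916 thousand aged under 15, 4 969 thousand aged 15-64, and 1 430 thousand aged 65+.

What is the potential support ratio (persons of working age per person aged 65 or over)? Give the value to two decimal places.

Potential support ratio = 4 969 / 1 430 = 3.47

Potential support ratio: 3.47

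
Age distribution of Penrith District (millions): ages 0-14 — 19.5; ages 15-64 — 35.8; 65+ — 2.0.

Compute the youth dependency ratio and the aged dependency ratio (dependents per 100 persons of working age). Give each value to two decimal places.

Youth dependency ratio: 54.47
Old-age dependency ratio: 5.59

Youth dependency ratio = 19.5 / 35.8 × 100 = 54.47
Old-age dependency ratio = 2.0 / 35.8 × 100 = 5.59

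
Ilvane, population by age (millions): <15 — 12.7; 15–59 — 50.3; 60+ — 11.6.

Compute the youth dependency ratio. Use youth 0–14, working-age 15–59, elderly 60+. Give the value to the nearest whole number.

Youth dependency ratio: 25

Youth dependency ratio = 12.7 / 50.3 × 100 = 25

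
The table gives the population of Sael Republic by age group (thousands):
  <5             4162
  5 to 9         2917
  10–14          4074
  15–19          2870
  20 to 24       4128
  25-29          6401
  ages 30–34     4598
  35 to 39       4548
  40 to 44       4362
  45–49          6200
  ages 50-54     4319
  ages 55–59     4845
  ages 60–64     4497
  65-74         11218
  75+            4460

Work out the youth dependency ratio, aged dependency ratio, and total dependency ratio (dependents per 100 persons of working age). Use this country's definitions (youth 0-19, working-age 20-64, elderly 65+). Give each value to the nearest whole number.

0–19: 4162 + 2917 + 4074 + 2870 = 14023
20–64: 4128 + 6401 + 4598 + 4548 + 4362 + 6200 + 4319 + 4845 + 4497 = 43898
65+: 11218 + 4460 = 15678
Youth dependency ratio = 14023 / 43898 × 100 = 32
Old-age dependency ratio = 15678 / 43898 × 100 = 36
Total dependency ratio = (14023 + 15678) / 43898 × 100 = 29701 / 43898 × 100 = 68

Youth dependency ratio: 32
Old-age dependency ratio: 36
Total dependency ratio: 68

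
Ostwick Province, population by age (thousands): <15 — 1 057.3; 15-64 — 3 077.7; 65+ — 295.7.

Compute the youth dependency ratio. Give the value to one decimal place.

Youth dependency ratio: 34.4

Youth dependency ratio = 1 057.3 / 3 077.7 × 100 = 34.4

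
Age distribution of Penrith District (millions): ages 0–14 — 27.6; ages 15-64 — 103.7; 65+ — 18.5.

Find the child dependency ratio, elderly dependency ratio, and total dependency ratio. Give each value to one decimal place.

Youth dependency ratio: 26.6
Old-age dependency ratio: 17.8
Total dependency ratio: 44.5

Youth dependency ratio = 27.6 / 103.7 × 100 = 26.6
Old-age dependency ratio = 18.5 / 103.7 × 100 = 17.8
Total dependency ratio = (27.6 + 18.5) / 103.7 × 100 = 46.1 / 103.7 × 100 = 44.5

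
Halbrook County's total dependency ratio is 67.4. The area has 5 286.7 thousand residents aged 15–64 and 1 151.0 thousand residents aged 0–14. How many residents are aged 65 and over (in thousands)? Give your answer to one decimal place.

Total dependency ratio = (youth + elderly) / working-age × 100
67.4 = (1 151.0 + E) / 5 286.7 × 100
⇒ 2 412.2

Aged 65 and over: 2 412.2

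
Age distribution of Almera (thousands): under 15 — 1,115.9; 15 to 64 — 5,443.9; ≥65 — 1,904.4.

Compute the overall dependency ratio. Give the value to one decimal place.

Total dependency ratio: 55.5

Total dependency ratio = (1,115.9 + 1,904.4) / 5,443.9 × 100 = 3,020.3 / 5,443.9 × 100 = 55.5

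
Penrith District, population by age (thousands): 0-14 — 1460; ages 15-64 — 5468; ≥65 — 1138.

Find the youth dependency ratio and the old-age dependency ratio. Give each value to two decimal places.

Youth dependency ratio = 1460 / 5468 × 100 = 26.70
Old-age dependency ratio = 1138 / 5468 × 100 = 20.81

Youth dependency ratio: 26.70
Old-age dependency ratio: 20.81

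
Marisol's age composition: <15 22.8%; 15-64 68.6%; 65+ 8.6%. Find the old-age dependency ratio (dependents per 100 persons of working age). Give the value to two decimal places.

Old-age dependency ratio = 8.6 / 68.6 × 100 = 12.54

Old-age dependency ratio: 12.54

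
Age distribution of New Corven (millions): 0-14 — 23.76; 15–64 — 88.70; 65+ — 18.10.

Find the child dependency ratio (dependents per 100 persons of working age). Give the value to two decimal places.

Youth dependency ratio = 23.76 / 88.70 × 100 = 26.79

Youth dependency ratio: 26.79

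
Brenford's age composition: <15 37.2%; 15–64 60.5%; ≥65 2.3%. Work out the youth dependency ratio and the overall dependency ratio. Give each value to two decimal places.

Youth dependency ratio: 61.49
Total dependency ratio: 65.29

Youth dependency ratio = 37.2 / 60.5 × 100 = 61.49
Total dependency ratio = (37.2 + 2.3) / 60.5 × 100 = 39.5 / 60.5 × 100 = 65.29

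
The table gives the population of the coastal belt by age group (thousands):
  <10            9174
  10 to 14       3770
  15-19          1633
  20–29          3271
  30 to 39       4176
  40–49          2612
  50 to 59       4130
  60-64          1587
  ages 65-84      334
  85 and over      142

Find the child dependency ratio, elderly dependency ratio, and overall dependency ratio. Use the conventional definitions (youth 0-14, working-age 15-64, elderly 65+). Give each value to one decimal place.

Youth dependency ratio: 74.4
Old-age dependency ratio: 2.7
Total dependency ratio: 77.1

0–14: 9174 + 3770 = 12944
15–64: 1633 + 3271 + 4176 + 2612 + 4130 + 1587 = 17409
65+: 334 + 142 = 476
Youth dependency ratio = 12944 / 17409 × 100 = 74.4
Old-age dependency ratio = 476 / 17409 × 100 = 2.7
Total dependency ratio = (12944 + 476) / 17409 × 100 = 13420 / 17409 × 100 = 77.1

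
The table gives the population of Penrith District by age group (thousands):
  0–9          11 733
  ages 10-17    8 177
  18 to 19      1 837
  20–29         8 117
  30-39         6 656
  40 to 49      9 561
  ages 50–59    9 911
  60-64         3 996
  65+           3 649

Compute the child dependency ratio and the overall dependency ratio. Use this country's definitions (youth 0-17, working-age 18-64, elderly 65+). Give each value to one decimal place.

0–17: 11 733 + 8 177 = 19 910
18–64: 1 837 + 8 117 + 6 656 + 9 561 + 9 911 + 3 996 = 40 078
65+: 3 649
Youth dependency ratio = 19 910 / 40 078 × 100 = 49.7
Total dependency ratio = (19 910 + 3 649) / 40 078 × 100 = 23 559 / 40 078 × 100 = 58.8

Youth dependency ratio: 49.7
Total dependency ratio: 58.8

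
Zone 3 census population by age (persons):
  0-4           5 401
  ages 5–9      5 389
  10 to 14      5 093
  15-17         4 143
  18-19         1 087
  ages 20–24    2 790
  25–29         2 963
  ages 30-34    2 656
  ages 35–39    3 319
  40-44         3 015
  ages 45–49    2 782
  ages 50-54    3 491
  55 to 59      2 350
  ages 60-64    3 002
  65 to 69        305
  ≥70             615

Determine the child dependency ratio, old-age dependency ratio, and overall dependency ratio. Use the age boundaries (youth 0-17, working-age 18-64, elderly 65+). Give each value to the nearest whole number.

Youth dependency ratio: 73
Old-age dependency ratio: 3
Total dependency ratio: 76

0–17: 5 401 + 5 389 + 5 093 + 4 143 = 20 026
18–64: 1 087 + 2 790 + 2 963 + 2 656 + 3 319 + 3 015 + 2 782 + 3 491 + 2 350 + 3 002 = 27 455
65+: 305 + 615 = 920
Youth dependency ratio = 20 026 / 27 455 × 100 = 73
Old-age dependency ratio = 920 / 27 455 × 100 = 3
Total dependency ratio = (20 026 + 920) / 27 455 × 100 = 20 946 / 27 455 × 100 = 76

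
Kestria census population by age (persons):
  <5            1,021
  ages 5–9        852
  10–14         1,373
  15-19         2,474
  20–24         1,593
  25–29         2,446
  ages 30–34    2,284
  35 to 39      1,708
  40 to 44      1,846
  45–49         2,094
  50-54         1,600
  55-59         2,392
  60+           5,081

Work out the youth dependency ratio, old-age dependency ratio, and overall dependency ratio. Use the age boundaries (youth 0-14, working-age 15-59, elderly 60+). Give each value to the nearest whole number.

0–14: 1,021 + 852 + 1,373 = 3,246
15–59: 2,474 + 1,593 + 2,446 + 2,284 + 1,708 + 1,846 + 2,094 + 1,600 + 2,392 = 18,437
60+: 5,081
Youth dependency ratio = 3,246 / 18,437 × 100 = 18
Old-age dependency ratio = 5,081 / 18,437 × 100 = 28
Total dependency ratio = (3,246 + 5,081) / 18,437 × 100 = 8,327 / 18,437 × 100 = 45

Youth dependency ratio: 18
Old-age dependency ratio: 28
Total dependency ratio: 45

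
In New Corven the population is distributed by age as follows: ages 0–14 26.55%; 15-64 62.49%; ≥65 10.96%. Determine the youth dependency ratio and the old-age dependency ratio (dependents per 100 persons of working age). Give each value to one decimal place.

Youth dependency ratio: 42.5
Old-age dependency ratio: 17.5

Youth dependency ratio = 26.55 / 62.49 × 100 = 42.5
Old-age dependency ratio = 10.96 / 62.49 × 100 = 17.5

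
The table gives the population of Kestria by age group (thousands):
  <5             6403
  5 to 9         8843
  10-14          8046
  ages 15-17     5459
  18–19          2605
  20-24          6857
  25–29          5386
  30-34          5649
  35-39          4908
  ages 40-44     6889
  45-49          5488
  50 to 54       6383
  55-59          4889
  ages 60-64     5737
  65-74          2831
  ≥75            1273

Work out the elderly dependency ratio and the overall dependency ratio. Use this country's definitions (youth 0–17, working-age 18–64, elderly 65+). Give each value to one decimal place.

0–17: 6403 + 8843 + 8046 + 5459 = 28751
18–64: 2605 + 6857 + 5386 + 5649 + 4908 + 6889 + 5488 + 6383 + 4889 + 5737 = 54791
65+: 2831 + 1273 = 4104
Old-age dependency ratio = 4104 / 54791 × 100 = 7.5
Total dependency ratio = (28751 + 4104) / 54791 × 100 = 32855 / 54791 × 100 = 60.0

Old-age dependency ratio: 7.5
Total dependency ratio: 60.0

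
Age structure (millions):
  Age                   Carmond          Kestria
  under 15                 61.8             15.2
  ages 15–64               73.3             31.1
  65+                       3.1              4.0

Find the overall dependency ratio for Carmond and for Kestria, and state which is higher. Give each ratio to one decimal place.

Carmond: (61.8 + 3.1) / 73.3 × 100 = 64.9 / 73.3 × 100 = 88.5
Kestria: (15.2 + 4.0) / 31.1 × 100 = 19.2 / 31.1 × 100 = 61.7

Carmond: 88.5
Kestria: 61.7
Higher: Carmond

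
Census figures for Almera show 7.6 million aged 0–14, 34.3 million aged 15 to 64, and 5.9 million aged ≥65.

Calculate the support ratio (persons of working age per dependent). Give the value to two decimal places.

Support ratio = 34.3 / (7.6 + 5.9) = 34.3 / 13.5 = 2.54

Support ratio: 2.54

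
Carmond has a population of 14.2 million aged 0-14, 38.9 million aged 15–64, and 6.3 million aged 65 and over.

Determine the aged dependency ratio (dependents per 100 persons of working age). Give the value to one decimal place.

Old-age dependency ratio = 6.3 / 38.9 × 100 = 16.2

Old-age dependency ratio: 16.2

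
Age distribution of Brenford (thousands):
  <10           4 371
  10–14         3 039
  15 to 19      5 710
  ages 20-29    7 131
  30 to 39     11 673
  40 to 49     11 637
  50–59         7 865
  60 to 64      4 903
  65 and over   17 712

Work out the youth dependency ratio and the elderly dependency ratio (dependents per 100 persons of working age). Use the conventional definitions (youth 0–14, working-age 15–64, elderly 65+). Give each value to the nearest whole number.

0–14: 4 371 + 3 039 = 7 410
15–64: 5 710 + 7 131 + 11 673 + 11 637 + 7 865 + 4 903 = 48 919
65+: 17 712
Youth dependency ratio = 7 410 / 48 919 × 100 = 15
Old-age dependency ratio = 17 712 / 48 919 × 100 = 36

Youth dependency ratio: 15
Old-age dependency ratio: 36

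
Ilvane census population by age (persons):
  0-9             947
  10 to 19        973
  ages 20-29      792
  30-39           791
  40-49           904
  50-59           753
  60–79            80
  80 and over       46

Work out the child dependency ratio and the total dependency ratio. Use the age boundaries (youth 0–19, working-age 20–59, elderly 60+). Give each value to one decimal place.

0–19: 947 + 973 = 1,920
20–59: 792 + 791 + 904 + 753 = 3,240
60+: 80 + 46 = 126
Youth dependency ratio = 1,920 / 3,240 × 100 = 59.3
Total dependency ratio = (1,920 + 126) / 3,240 × 100 = 2,046 / 3,240 × 100 = 63.1

Youth dependency ratio: 59.3
Total dependency ratio: 63.1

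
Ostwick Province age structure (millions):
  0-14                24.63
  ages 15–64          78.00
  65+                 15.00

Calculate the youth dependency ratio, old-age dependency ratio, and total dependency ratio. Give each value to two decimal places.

Youth dependency ratio: 31.58
Old-age dependency ratio: 19.23
Total dependency ratio: 50.81

Youth dependency ratio = 24.63 / 78.00 × 100 = 31.58
Old-age dependency ratio = 15.00 / 78.00 × 100 = 19.23
Total dependency ratio = (24.63 + 15.00) / 78.00 × 100 = 39.63 / 78.00 × 100 = 50.81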